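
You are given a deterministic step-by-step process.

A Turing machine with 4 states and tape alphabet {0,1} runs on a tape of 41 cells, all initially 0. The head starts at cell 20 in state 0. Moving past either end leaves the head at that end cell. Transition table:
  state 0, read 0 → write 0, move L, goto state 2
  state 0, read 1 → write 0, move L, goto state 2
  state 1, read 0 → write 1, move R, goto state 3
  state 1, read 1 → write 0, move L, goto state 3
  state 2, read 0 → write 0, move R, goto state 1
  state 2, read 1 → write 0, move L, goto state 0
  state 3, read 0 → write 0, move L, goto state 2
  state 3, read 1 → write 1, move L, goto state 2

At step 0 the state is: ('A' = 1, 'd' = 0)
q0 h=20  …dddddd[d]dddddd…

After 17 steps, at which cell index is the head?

17

0) q0 h=20  …dddddd[d]dddddd…
1) q2 h=19  …dddddd[d]dddddd…
2) q1 h=20  …dddddd[d]dddddd…
3) q3 h=21  …dddddA[d]dddddd…
4) q2 h=20  …dddddd[A]dddddd…
5) q0 h=19  …dddddd[d]dddddd…
6) q2 h=18  …dddddd[d]dddddd…
7) q1 h=19  …dddddd[d]dddddd…
8) q3 h=20  …dddddA[d]dddddd…
9) q2 h=19  …dddddd[A]dddddd…
10) q0 h=18  …dddddd[d]dddddd…
11) q2 h=17  …dddddd[d]dddddd…
12) q1 h=18  …dddddd[d]dddddd…
13) q3 h=19  …dddddA[d]dddddd…
14) q2 h=18  …dddddd[A]dddddd…
15) q0 h=17  …dddddd[d]dddddd…
16) q2 h=16  …dddddd[d]dddddd…
17) q1 h=17  …dddddd[d]dddddd…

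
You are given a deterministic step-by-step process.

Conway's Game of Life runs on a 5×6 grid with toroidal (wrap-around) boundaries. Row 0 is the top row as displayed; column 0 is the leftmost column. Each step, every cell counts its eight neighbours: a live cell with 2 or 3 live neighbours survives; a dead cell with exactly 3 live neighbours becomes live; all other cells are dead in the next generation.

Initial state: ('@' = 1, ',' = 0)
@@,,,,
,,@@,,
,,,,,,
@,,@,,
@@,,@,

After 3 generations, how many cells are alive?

0) @@,,,,
,,@@,,
,,,,,,
@,,@,,
@@,,@,
1) @,,@,@
,@@,,,
,,@@,,
@@,,,@
,,@,,,
2) @,,@,,
@@,,@,
,,,@,,
@@,@,,
,,@,@,
3) @,@@@,
@@@@@@
,,,@@@
,@,@@,
@,@,@@

20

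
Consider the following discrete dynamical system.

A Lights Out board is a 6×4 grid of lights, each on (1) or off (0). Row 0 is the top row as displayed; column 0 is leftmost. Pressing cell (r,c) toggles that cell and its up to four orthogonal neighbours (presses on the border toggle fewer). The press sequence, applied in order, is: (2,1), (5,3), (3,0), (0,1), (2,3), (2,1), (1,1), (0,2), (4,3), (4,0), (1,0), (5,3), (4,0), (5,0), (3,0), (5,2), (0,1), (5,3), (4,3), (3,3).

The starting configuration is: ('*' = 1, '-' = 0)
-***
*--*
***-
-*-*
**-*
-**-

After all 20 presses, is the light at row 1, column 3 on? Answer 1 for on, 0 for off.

step 0: -***
*--*
***-
-*-*
**-*
-**-
step 1: -***
**-*
----
---*
**-*
-**-
step 2: -***
**-*
----
---*
**--
-*-*
step 3: -***
**-*
*---
**-*
-*--
-*-*
step 4: *--*
*--*
*---
**-*
-*--
-*-*
step 5: *--*
*---
*-**
**--
-*--
-*-*
step 6: *--*
**--
-*-*
*---
-*--
-*-*
step 7: **-*
--*-
---*
*---
-*--
-*-*
step 8: *-*-
----
---*
*---
-*--
-*-*
step 9: *-*-
----
---*
*--*
-***
-*--
step 10: *-*-
----
---*
---*
*-**
**--
step 11: --*-
**--
*--*
---*
*-**
**--
step 12: --*-
**--
*--*
---*
*-*-
****
step 13: --*-
**--
*--*
*--*
-**-
-***
step 14: --*-
**--
*--*
*--*
***-
*-**
step 15: --*-
**--
---*
-*-*
-**-
*-**
step 16: --*-
**--
---*
-*-*
-*--
**--
step 17: **--
*---
---*
-*-*
-*--
**--
step 18: **--
*---
---*
-*-*
-*-*
****
step 19: **--
*---
---*
-*--
-**-
***-
step 20: **--
*---
----
-***
-***
***-

0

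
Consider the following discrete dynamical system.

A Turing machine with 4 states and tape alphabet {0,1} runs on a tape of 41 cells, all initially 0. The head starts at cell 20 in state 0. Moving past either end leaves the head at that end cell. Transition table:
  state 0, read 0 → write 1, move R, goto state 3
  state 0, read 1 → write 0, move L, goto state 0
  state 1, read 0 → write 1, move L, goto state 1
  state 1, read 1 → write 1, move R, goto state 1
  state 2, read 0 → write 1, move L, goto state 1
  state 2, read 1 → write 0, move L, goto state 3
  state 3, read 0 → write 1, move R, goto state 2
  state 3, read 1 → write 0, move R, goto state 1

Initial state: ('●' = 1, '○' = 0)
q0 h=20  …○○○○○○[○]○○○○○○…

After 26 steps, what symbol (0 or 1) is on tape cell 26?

1

[0] q0 h=20  …○○○○○○[○]○○○○○○…
[1] q3 h=21  …○○○○○●[○]○○○○○○…
[2] q2 h=22  …○○○○●●[○]○○○○○○…
[3] q1 h=21  …○○○○○●[●]●○○○○○…
[4] q1 h=22  …○○○○●●[●]○○○○○○…
[5] q1 h=23  …○○○●●●[○]○○○○○○…
[6] q1 h=22  …○○○○●●[●]●○○○○○…
[7] q1 h=23  …○○○●●●[●]○○○○○○…
[8] q1 h=24  …○○●●●●[○]○○○○○○…
[9] q1 h=23  …○○○●●●[●]●○○○○○…
[10] q1 h=24  …○○●●●●[●]○○○○○○…
[11] q1 h=25  …○●●●●●[○]○○○○○○…
[12] q1 h=24  …○○●●●●[●]●○○○○○…
[13] q1 h=25  …○●●●●●[●]○○○○○○…
[14] q1 h=26  …●●●●●●[○]○○○○○○…
[15] q1 h=25  …○●●●●●[●]●○○○○○…
[16] q1 h=26  …●●●●●●[●]○○○○○○…
[17] q1 h=27  …●●●●●●[○]○○○○○○…
[18] q1 h=26  …●●●●●●[●]●○○○○○…
[19] q1 h=27  …●●●●●●[●]○○○○○○…
[20] q1 h=28  …●●●●●●[○]○○○○○○…
[21] q1 h=27  …●●●●●●[●]●○○○○○…
[22] q1 h=28  …●●●●●●[●]○○○○○○…
[23] q1 h=29  …●●●●●●[○]○○○○○○…
[24] q1 h=28  …●●●●●●[●]●○○○○○…
[25] q1 h=29  …●●●●●●[●]○○○○○○…
[26] q1 h=30  …●●●●●●[○]○○○○○○…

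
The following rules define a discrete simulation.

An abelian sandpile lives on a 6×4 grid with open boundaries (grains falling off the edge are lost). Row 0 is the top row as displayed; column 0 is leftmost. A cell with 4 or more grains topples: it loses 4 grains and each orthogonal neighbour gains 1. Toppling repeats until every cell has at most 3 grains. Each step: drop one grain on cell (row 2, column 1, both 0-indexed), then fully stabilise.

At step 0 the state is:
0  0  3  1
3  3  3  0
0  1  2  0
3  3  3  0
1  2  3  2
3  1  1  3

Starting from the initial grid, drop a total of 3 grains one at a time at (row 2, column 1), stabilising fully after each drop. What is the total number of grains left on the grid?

0) 0  0  3  1
3  3  3  0
0  1  2  0
3  3  3  0
1  2  3  2
3  1  1  3
1) 0  0  3  1
3  3  3  0
0  2  2  0
3  3  3  0
1  2  3  2
3  1  1  3
2) 0  0  3  1
3  3  3  0
0  3  2  0
3  3  3  0
1  2  3  2
3  1  1  3
3) 1  2  0  2
0  2  2  1
3  3  1  1
0  3  2  1
3  0  1  3
3  2  2  3

41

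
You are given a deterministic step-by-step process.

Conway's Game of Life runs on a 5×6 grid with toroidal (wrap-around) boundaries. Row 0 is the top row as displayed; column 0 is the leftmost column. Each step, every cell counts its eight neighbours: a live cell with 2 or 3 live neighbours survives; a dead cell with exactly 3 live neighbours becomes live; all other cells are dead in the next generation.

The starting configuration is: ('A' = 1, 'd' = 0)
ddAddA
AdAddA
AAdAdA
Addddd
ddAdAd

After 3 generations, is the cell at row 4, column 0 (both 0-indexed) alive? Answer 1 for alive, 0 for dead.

1

t=0: ddAddA
AdAddA
AAdAdA
Addddd
ddAdAd
t=1: AdAdAA
ddAAdd
ddAdAd
AdAAAd
dAdAdA
t=2: AddddA
ddAddd
ddddAA
Addddd
dddddd
t=3: dddddd
AdddAd
dddddA
dddddA
AddddA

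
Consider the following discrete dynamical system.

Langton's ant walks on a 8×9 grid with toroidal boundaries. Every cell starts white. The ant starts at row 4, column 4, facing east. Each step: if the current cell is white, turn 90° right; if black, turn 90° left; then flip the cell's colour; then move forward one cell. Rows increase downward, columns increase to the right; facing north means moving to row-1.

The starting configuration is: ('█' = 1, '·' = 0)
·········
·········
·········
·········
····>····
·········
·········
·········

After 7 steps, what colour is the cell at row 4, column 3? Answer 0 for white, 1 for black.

1

gen 0: ·········
·········
·········
·········
····>····
·········
·········
·········
gen 1: ·········
·········
·········
·········
····█····
····v····
·········
·········
gen 2: ·········
·········
·········
·········
····█····
···<█····
·········
·········
gen 3: ·········
·········
·········
·········
···^█····
···██····
·········
·········
gen 4: ·········
·········
·········
·········
···█>····
···██····
·········
·········
gen 5: ·········
·········
·········
····^····
···█·····
···██····
·········
·········
gen 6: ·········
·········
·········
····█>···
···█·····
···██····
·········
·········
gen 7: ·········
·········
·········
····██···
···█·v···
···██····
·········
·········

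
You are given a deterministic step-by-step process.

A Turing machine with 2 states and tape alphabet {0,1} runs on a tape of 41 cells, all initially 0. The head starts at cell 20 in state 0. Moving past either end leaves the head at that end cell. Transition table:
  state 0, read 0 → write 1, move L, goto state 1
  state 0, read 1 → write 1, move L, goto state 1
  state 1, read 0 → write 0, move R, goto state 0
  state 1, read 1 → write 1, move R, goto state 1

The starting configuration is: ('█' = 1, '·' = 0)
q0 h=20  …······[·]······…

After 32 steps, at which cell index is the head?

t=0: q0 h=20  …······[·]······…
t=1: q1 h=19  …······[·]█·····…
t=2: q0 h=20  …······[█]······…
t=3: q1 h=19  …······[·]█·····…
t=4: q0 h=20  …······[█]······…
t=5: q1 h=19  …······[·]█·····…
t=6: q0 h=20  …······[█]······…
t=7: q1 h=19  …······[·]█·····…
t=8: q0 h=20  …······[█]······…
t=9: q1 h=19  …······[·]█·····…
t=10: q0 h=20  …······[█]······…
t=11: q1 h=19  …······[·]█·····…
t=12: q0 h=20  …······[█]······…
t=13: q1 h=19  …······[·]█·····…
t=14: q0 h=20  …······[█]······…
t=15: q1 h=19  …······[·]█·····…
t=16: q0 h=20  …······[█]······…
t=17: q1 h=19  …······[·]█·····…
t=18: q0 h=20  …······[█]······…
t=19: q1 h=19  …······[·]█·····…
t=20: q0 h=20  …······[█]······…
t=21: q1 h=19  …······[·]█·····…
t=22: q0 h=20  …······[█]······…
t=23: q1 h=19  …······[·]█·····…
t=24: q0 h=20  …······[█]······…
t=25: q1 h=19  …······[·]█·····…
t=26: q0 h=20  …······[█]······…
t=27: q1 h=19  …······[·]█·····…
t=28: q0 h=20  …······[█]······…
t=29: q1 h=19  …······[·]█·····…
t=30: q0 h=20  …······[█]······…
t=31: q1 h=19  …······[·]█·····…
t=32: q0 h=20  …······[█]······…

20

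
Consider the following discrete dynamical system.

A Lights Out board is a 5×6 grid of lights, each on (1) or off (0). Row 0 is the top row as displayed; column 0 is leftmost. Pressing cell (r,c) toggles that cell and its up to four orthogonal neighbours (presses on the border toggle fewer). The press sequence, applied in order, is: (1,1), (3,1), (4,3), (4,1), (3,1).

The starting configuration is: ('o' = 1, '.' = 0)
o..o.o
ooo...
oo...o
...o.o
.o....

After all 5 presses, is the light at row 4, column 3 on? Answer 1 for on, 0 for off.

k=0  o..o.o
ooo...
oo...o
...o.o
.o....
k=1  oo.o.o
......
o....o
...o.o
.o....
k=2  oo.o.o
......
oo...o
oooo.o
......
k=3  oo.o.o
......
oo...o
ooo..o
..ooo.
k=4  oo.o.o
......
oo...o
o.o..o
oo.oo.
k=5  oo.o.o
......
o....o
.o...o
o..oo.

1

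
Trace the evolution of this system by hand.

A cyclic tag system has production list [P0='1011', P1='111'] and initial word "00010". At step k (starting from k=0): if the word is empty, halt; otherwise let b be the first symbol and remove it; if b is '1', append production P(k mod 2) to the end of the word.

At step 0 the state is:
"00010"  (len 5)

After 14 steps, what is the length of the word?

[0] "00010"  (len 5)
[1] "0010"  (len 4)
[2] "010"  (len 3)
[3] "10"  (len 2)
[4] "0111"  (len 4)
[5] "111"  (len 3)
[6] "11111"  (len 5)
[7] "11111011"  (len 8)
[8] "1111011111"  (len 10)
[9] "1110111111011"  (len 13)
[10] "110111111011111"  (len 15)
[11] "101111110111111011"  (len 18)
[12] "01111110111111011111"  (len 20)
[13] "1111110111111011111"  (len 19)
[14] "111110111111011111111"  (len 21)

21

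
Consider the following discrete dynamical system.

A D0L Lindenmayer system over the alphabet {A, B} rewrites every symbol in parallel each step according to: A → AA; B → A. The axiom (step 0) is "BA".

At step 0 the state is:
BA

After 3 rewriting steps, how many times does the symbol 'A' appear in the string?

[0] BA
[1] AAA
[2] AAAAAA
[3] AAAAAAAAAAAA

12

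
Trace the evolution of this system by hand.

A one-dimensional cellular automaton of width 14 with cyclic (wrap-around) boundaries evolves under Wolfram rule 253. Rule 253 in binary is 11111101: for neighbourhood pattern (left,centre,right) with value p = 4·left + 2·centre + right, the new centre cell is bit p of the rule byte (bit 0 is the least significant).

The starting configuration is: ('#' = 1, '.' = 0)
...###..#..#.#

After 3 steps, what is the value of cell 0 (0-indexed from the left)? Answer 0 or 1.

k=0  ...###..#..#.#
k=1  ##.####.##.###
k=2  ##############
k=3  ##############

1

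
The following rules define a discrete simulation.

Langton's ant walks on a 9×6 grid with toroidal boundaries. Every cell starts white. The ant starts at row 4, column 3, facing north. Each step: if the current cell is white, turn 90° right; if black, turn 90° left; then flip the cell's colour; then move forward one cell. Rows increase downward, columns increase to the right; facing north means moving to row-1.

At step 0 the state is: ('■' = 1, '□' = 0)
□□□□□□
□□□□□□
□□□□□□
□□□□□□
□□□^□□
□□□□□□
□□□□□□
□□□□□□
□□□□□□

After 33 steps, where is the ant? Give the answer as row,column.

6,2

[0] □□□□□□
□□□□□□
□□□□□□
□□□□□□
□□□^□□
□□□□□□
□□□□□□
□□□□□□
□□□□□□
[1] □□□□□□
□□□□□□
□□□□□□
□□□□□□
□□□■>□
□□□□□□
□□□□□□
□□□□□□
□□□□□□
[2] □□□□□□
□□□□□□
□□□□□□
□□□□□□
□□□■■□
□□□□v□
□□□□□□
□□□□□□
□□□□□□
[3] □□□□□□
□□□□□□
□□□□□□
□□□□□□
□□□■■□
□□□<■□
□□□□□□
□□□□□□
□□□□□□
[4] □□□□□□
□□□□□□
□□□□□□
□□□□□□
□□□^■□
□□□■■□
□□□□□□
□□□□□□
□□□□□□
[5] □□□□□□
□□□□□□
□□□□□□
□□□□□□
□□<□■□
□□□■■□
□□□□□□
□□□□□□
□□□□□□
[6] □□□□□□
□□□□□□
□□□□□□
□□^□□□
□□■□■□
□□□■■□
□□□□□□
□□□□□□
□□□□□□
[7] □□□□□□
□□□□□□
□□□□□□
□□■>□□
□□■□■□
□□□■■□
□□□□□□
□□□□□□
□□□□□□
[8] □□□□□□
□□□□□□
□□□□□□
□□■■□□
□□■v■□
□□□■■□
□□□□□□
□□□□□□
□□□□□□
[9] □□□□□□
□□□□□□
□□□□□□
□□■■□□
□□<■■□
□□□■■□
□□□□□□
□□□□□□
□□□□□□
[10] □□□□□□
□□□□□□
□□□□□□
□□■■□□
□□□■■□
□□v■■□
□□□□□□
□□□□□□
□□□□□□
[11] □□□□□□
□□□□□□
□□□□□□
□□■■□□
□□□■■□
□<■■■□
□□□□□□
□□□□□□
□□□□□□
[12] □□□□□□
□□□□□□
□□□□□□
□□■■□□
□^□■■□
□■■■■□
□□□□□□
□□□□□□
□□□□□□
[13] □□□□□□
□□□□□□
□□□□□□
□□■■□□
□■>■■□
□■■■■□
□□□□□□
□□□□□□
□□□□□□
[14] □□□□□□
□□□□□□
□□□□□□
□□■■□□
□■■■■□
□■v■■□
□□□□□□
□□□□□□
□□□□□□
[15] □□□□□□
□□□□□□
□□□□□□
□□■■□□
□■■■■□
□■□>■□
□□□□□□
□□□□□□
□□□□□□
[16] □□□□□□
□□□□□□
□□□□□□
□□■■□□
□■■^■□
□■□□■□
□□□□□□
□□□□□□
□□□□□□
[17] □□□□□□
□□□□□□
□□□□□□
□□■■□□
□■<□■□
□■□□■□
□□□□□□
□□□□□□
□□□□□□
[18] □□□□□□
□□□□□□
□□□□□□
□□■■□□
□■□□■□
□■v□■□
□□□□□□
□□□□□□
□□□□□□
[19] □□□□□□
□□□□□□
□□□□□□
□□■■□□
□■□□■□
□<■□■□
□□□□□□
□□□□□□
□□□□□□
[20] □□□□□□
□□□□□□
□□□□□□
□□■■□□
□■□□■□
□□■□■□
□v□□□□
□□□□□□
□□□□□□
[21] □□□□□□
□□□□□□
□□□□□□
□□■■□□
□■□□■□
□□■□■□
<■□□□□
□□□□□□
□□□□□□
[22] □□□□□□
□□□□□□
□□□□□□
□□■■□□
□■□□■□
^□■□■□
■■□□□□
□□□□□□
□□□□□□
[23] □□□□□□
□□□□□□
□□□□□□
□□■■□□
□■□□■□
■>■□■□
■■□□□□
□□□□□□
□□□□□□
[24] □□□□□□
□□□□□□
□□□□□□
□□■■□□
□■□□■□
■■■□■□
■v□□□□
□□□□□□
□□□□□□
[25] □□□□□□
□□□□□□
□□□□□□
□□■■□□
□■□□■□
■■■□■□
■□>□□□
□□□□□□
□□□□□□
[26] □□□□□□
□□□□□□
□□□□□□
□□■■□□
□■□□■□
■■■□■□
■□■□□□
□□v□□□
□□□□□□
[27] □□□□□□
□□□□□□
□□□□□□
□□■■□□
□■□□■□
■■■□■□
■□■□□□
□<■□□□
□□□□□□
[28] □□□□□□
□□□□□□
□□□□□□
□□■■□□
□■□□■□
■■■□■□
■^■□□□
□■■□□□
□□□□□□
[29] □□□□□□
□□□□□□
□□□□□□
□□■■□□
□■□□■□
■■■□■□
■■>□□□
□■■□□□
□□□□□□
[30] □□□□□□
□□□□□□
□□□□□□
□□■■□□
□■□□■□
■■^□■□
■■□□□□
□■■□□□
□□□□□□
[31] □□□□□□
□□□□□□
□□□□□□
□□■■□□
□■□□■□
■<□□■□
■■□□□□
□■■□□□
□□□□□□
[32] □□□□□□
□□□□□□
□□□□□□
□□■■□□
□■□□■□
■□□□■□
■v□□□□
□■■□□□
□□□□□□
[33] □□□□□□
□□□□□□
□□□□□□
□□■■□□
□■□□■□
■□□□■□
■□>□□□
□■■□□□
□□□□□□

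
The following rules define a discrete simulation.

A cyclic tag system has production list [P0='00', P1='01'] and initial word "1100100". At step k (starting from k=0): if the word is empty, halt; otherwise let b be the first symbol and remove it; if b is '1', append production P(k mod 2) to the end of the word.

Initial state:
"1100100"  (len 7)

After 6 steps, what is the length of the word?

k=0  "1100100"  (len 7)
k=1  "10010000"  (len 8)
k=2  "001000001"  (len 9)
k=3  "01000001"  (len 8)
k=4  "1000001"  (len 7)
k=5  "00000100"  (len 8)
k=6  "0000100"  (len 7)

7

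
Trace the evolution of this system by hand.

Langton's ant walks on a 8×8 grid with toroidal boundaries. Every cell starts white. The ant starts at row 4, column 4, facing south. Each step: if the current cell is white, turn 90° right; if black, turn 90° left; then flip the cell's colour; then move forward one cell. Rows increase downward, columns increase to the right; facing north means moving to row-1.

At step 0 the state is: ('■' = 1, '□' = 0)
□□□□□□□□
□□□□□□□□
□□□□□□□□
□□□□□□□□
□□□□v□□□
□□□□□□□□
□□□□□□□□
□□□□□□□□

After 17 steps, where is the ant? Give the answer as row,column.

t=0: □□□□□□□□
□□□□□□□□
□□□□□□□□
□□□□□□□□
□□□□v□□□
□□□□□□□□
□□□□□□□□
□□□□□□□□
t=1: □□□□□□□□
□□□□□□□□
□□□□□□□□
□□□□□□□□
□□□<■□□□
□□□□□□□□
□□□□□□□□
□□□□□□□□
t=2: □□□□□□□□
□□□□□□□□
□□□□□□□□
□□□^□□□□
□□□■■□□□
□□□□□□□□
□□□□□□□□
□□□□□□□□
t=3: □□□□□□□□
□□□□□□□□
□□□□□□□□
□□□■>□□□
□□□■■□□□
□□□□□□□□
□□□□□□□□
□□□□□□□□
t=4: □□□□□□□□
□□□□□□□□
□□□□□□□□
□□□■■□□□
□□□■v□□□
□□□□□□□□
□□□□□□□□
□□□□□□□□
t=5: □□□□□□□□
□□□□□□□□
□□□□□□□□
□□□■■□□□
□□□■□>□□
□□□□□□□□
□□□□□□□□
□□□□□□□□
t=6: □□□□□□□□
□□□□□□□□
□□□□□□□□
□□□■■□□□
□□□■□■□□
□□□□□v□□
□□□□□□□□
□□□□□□□□
t=7: □□□□□□□□
□□□□□□□□
□□□□□□□□
□□□■■□□□
□□□■□■□□
□□□□<■□□
□□□□□□□□
□□□□□□□□
t=8: □□□□□□□□
□□□□□□□□
□□□□□□□□
□□□■■□□□
□□□■^■□□
□□□□■■□□
□□□□□□□□
□□□□□□□□
t=9: □□□□□□□□
□□□□□□□□
□□□□□□□□
□□□■■□□□
□□□■■>□□
□□□□■■□□
□□□□□□□□
□□□□□□□□
t=10: □□□□□□□□
□□□□□□□□
□□□□□□□□
□□□■■^□□
□□□■■□□□
□□□□■■□□
□□□□□□□□
□□□□□□□□
t=11: □□□□□□□□
□□□□□□□□
□□□□□□□□
□□□■■■>□
□□□■■□□□
□□□□■■□□
□□□□□□□□
□□□□□□□□
t=12: □□□□□□□□
□□□□□□□□
□□□□□□□□
□□□■■■■□
□□□■■□v□
□□□□■■□□
□□□□□□□□
□□□□□□□□
t=13: □□□□□□□□
□□□□□□□□
□□□□□□□□
□□□■■■■□
□□□■■<■□
□□□□■■□□
□□□□□□□□
□□□□□□□□
t=14: □□□□□□□□
□□□□□□□□
□□□□□□□□
□□□■■^■□
□□□■■■■□
□□□□■■□□
□□□□□□□□
□□□□□□□□
t=15: □□□□□□□□
□□□□□□□□
□□□□□□□□
□□□■<□■□
□□□■■■■□
□□□□■■□□
□□□□□□□□
□□□□□□□□
t=16: □□□□□□□□
□□□□□□□□
□□□□□□□□
□□□■□□■□
□□□■v■■□
□□□□■■□□
□□□□□□□□
□□□□□□□□
t=17: □□□□□□□□
□□□□□□□□
□□□□□□□□
□□□■□□■□
□□□■□>■□
□□□□■■□□
□□□□□□□□
□□□□□□□□

4,5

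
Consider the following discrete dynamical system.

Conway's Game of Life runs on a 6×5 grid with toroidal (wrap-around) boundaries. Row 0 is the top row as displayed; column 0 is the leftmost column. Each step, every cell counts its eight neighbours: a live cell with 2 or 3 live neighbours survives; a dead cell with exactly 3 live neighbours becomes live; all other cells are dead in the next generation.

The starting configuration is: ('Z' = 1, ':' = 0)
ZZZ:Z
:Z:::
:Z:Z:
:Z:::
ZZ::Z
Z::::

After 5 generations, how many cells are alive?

2

k=0  ZZZ:Z
:Z:::
:Z:Z:
:Z:::
ZZ::Z
Z::::
k=1  ::Z:Z
:::ZZ
ZZ:::
:Z::Z
:Z::Z
::ZZ:
k=2  ::Z:Z
:ZZZZ
:ZZZ:
:ZZ:Z
:Z::Z
ZZZ:Z
k=3  :::::
::::Z
:::::
::::Z
::::Z
::Z:Z
k=4  :::Z:
:::::
:::::
:::::
Z:::Z
:::Z:
k=5  :::::
:::::
:::::
:::::
::::Z
:::Z:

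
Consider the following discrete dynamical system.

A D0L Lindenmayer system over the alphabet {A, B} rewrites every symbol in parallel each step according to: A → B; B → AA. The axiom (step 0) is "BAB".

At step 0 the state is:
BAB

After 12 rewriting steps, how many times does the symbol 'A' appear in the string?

64

k=0  BAB
k=1  AABAA
k=2  BBAABB
k=3  AAAABBAAAA
k=4  BBBBAAAABBBB
k=5  AAAAAAAABBBBAAAAAAAA
k=6  BBBBBBBBAAAAAAAABBBBBBBB
k=7  AAAAAAAAAAAAAAAABBBBBBBBAAAAAAAAAAAAAAAA
k=8  BBBBBBBBBBBBBBBBAAAAAAAAAAAAAAAABBBBBBBBBBBBBBBB
k=9  AAAAAAAAAAAAAAAAAAAAAAAAAAAAAAAABBBBBBBBBBBBBBBBAAAAAAAAAAAAAAAAAAAAAAAAAAAAAAAA
k=10  BBBBBBBBBBBBBBBBBBBBBBBBBBBBBBBBAAAAAAAAAAAAAAAAAAAAAAAAAAAAAAAABBBBBBBBBBBBBBBBBBBBBBBBBBBBBBBB
k=11  AAAAAAAAAAAAAAAAAAAAAAAAAAAAAAAAAAAAAAAAAAAAAAAAAAAAAAAAAA…AAAAAAAAAAAAAAAAAAAAAAAAAAAAAAAAAAAAAAAAAAAAAAAAAAAAAAAAAA  (len 160)
k=12  BBBBBBBBBBBBBBBBBBBBBBBBBBBBBBBBBBBBBBBBBBBBBBBBBBBBBBBBBB…BBBBBBBBBBBBBBBBBBBBBBBBBBBBBBBBBBBBBBBBBBBBBBBBBBBBBBBBBB  (len 192)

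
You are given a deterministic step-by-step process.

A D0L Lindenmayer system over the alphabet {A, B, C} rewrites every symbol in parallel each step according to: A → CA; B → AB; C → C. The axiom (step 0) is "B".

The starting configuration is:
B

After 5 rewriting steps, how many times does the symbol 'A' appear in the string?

t=0: B
t=1: AB
t=2: CAAB
t=3: CCACAAB
t=4: CCCACCACAAB
t=5: CCCCACCCACCACAAB

5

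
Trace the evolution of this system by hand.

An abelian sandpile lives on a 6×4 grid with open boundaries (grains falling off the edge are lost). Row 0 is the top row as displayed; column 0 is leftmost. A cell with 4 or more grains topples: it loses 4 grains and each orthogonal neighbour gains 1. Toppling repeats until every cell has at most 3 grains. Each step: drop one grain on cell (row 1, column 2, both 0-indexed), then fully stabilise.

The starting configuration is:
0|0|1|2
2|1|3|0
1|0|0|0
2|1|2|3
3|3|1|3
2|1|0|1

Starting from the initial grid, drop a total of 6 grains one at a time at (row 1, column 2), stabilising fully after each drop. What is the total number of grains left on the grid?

38

k=0  0|0|1|2
2|1|3|0
1|0|0|0
2|1|2|3
3|3|1|3
2|1|0|1
k=1  0|0|2|2
2|2|0|1
1|0|1|0
2|1|2|3
3|3|1|3
2|1|0|1
k=2  0|0|2|2
2|2|1|1
1|0|1|0
2|1|2|3
3|3|1|3
2|1|0|1
k=3  0|0|2|2
2|2|2|1
1|0|1|0
2|1|2|3
3|3|1|3
2|1|0|1
k=4  0|0|2|2
2|2|3|1
1|0|1|0
2|1|2|3
3|3|1|3
2|1|0|1
k=5  0|0|3|2
2|3|0|2
1|0|2|0
2|1|2|3
3|3|1|3
2|1|0|1
k=6  0|0|3|2
2|3|1|2
1|0|2|0
2|1|2|3
3|3|1|3
2|1|0|1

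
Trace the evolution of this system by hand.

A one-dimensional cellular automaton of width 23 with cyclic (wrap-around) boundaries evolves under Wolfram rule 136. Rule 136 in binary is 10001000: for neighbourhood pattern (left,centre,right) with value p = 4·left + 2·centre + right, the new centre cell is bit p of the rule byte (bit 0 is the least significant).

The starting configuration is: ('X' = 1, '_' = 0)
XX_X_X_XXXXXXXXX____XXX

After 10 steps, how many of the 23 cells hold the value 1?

k=0  XX_X_X_XXXXXXXXX____XXX
k=1  X______XXXXXXXX_____XXX
k=2  _______XXXXXXX______XXX
k=3  _______XXXXXX_______XX_
k=4  _______XXXXX________X__
k=5  _______XXXX____________
k=6  _______XXX_____________
k=7  _______XX______________
k=8  _______X_______________
k=9  _______________________
k=10  _______________________

0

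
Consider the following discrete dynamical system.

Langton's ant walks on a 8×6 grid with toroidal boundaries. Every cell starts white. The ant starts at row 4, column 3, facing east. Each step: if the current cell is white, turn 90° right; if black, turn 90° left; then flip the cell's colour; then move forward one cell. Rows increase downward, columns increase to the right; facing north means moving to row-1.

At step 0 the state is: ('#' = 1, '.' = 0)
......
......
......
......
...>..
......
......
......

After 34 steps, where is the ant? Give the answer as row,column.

step 0: ......
......
......
......
...>..
......
......
......
step 1: ......
......
......
......
...#..
...v..
......
......
step 2: ......
......
......
......
...#..
..<#..
......
......
step 3: ......
......
......
......
..^#..
..##..
......
......
step 4: ......
......
......
......
..#>..
..##..
......
......
step 5: ......
......
......
...^..
..#...
..##..
......
......
step 6: ......
......
......
...#>.
..#...
..##..
......
......
step 7: ......
......
......
...##.
..#.v.
..##..
......
......
step 8: ......
......
......
...##.
..#<#.
..##..
......
......
step 9: ......
......
......
...^#.
..###.
..##..
......
......
step 10: ......
......
......
..<.#.
..###.
..##..
......
......
step 11: ......
......
..^...
..#.#.
..###.
..##..
......
......
step 12: ......
......
..#>..
..#.#.
..###.
..##..
......
......
step 13: ......
......
..##..
..#v#.
..###.
..##..
......
......
step 14: ......
......
..##..
..<##.
..###.
..##..
......
......
step 15: ......
......
..##..
...##.
..v##.
..##..
......
......
step 16: ......
......
..##..
...##.
...>#.
..##..
......
......
step 17: ......
......
..##..
...^#.
....#.
..##..
......
......
step 18: ......
......
..##..
..<.#.
....#.
..##..
......
......
step 19: ......
......
..^#..
..#.#.
....#.
..##..
......
......
step 20: ......
......
.<.#..
..#.#.
....#.
..##..
......
......
step 21: ......
.^....
.#.#..
..#.#.
....#.
..##..
......
......
step 22: ......
.#>...
.#.#..
..#.#.
....#.
..##..
......
......
step 23: ......
.##...
.#v#..
..#.#.
....#.
..##..
......
......
step 24: ......
.##...
.<##..
..#.#.
....#.
..##..
......
......
step 25: ......
.##...
..##..
.v#.#.
....#.
..##..
......
......
step 26: ......
.##...
..##..
<##.#.
....#.
..##..
......
......
step 27: ......
.##...
^.##..
###.#.
....#.
..##..
......
......
step 28: ......
.##...
#>##..
###.#.
....#.
..##..
......
......
step 29: ......
.##...
####..
#v#.#.
....#.
..##..
......
......
step 30: ......
.##...
####..
#.>.#.
....#.
..##..
......
......
step 31: ......
.##...
##^#..
#...#.
....#.
..##..
......
......
step 32: ......
.##...
#<.#..
#...#.
....#.
..##..
......
......
step 33: ......
.##...
#..#..
#v..#.
....#.
..##..
......
......
step 34: ......
.##...
#..#..
<#..#.
....#.
..##..
......
......

3,0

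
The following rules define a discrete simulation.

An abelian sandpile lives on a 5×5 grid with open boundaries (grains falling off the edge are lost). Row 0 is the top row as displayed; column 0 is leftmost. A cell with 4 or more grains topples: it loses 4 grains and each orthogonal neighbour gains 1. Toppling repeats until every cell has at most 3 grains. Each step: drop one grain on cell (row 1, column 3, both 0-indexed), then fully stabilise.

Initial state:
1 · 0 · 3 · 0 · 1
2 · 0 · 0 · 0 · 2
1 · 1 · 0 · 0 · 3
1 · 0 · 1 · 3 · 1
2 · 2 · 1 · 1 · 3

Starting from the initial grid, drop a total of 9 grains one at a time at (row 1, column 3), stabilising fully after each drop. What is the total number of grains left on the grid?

36

t=0: 1 · 0 · 3 · 0 · 1
2 · 0 · 0 · 0 · 2
1 · 1 · 0 · 0 · 3
1 · 0 · 1 · 3 · 1
2 · 2 · 1 · 1 · 3
t=1: 1 · 0 · 3 · 0 · 1
2 · 0 · 0 · 1 · 2
1 · 1 · 0 · 0 · 3
1 · 0 · 1 · 3 · 1
2 · 2 · 1 · 1 · 3
t=2: 1 · 0 · 3 · 0 · 1
2 · 0 · 0 · 2 · 2
1 · 1 · 0 · 0 · 3
1 · 0 · 1 · 3 · 1
2 · 2 · 1 · 1 · 3
t=3: 1 · 0 · 3 · 0 · 1
2 · 0 · 0 · 3 · 2
1 · 1 · 0 · 0 · 3
1 · 0 · 1 · 3 · 1
2 · 2 · 1 · 1 · 3
t=4: 1 · 0 · 3 · 1 · 1
2 · 0 · 1 · 0 · 3
1 · 1 · 0 · 1 · 3
1 · 0 · 1 · 3 · 1
2 · 2 · 1 · 1 · 3
t=5: 1 · 0 · 3 · 1 · 1
2 · 0 · 1 · 1 · 3
1 · 1 · 0 · 1 · 3
1 · 0 · 1 · 3 · 1
2 · 2 · 1 · 1 · 3
t=6: 1 · 0 · 3 · 1 · 1
2 · 0 · 1 · 2 · 3
1 · 1 · 0 · 1 · 3
1 · 0 · 1 · 3 · 1
2 · 2 · 1 · 1 · 3
t=7: 1 · 0 · 3 · 1 · 1
2 · 0 · 1 · 3 · 3
1 · 1 · 0 · 1 · 3
1 · 0 · 1 · 3 · 1
2 · 2 · 1 · 1 · 3
t=8: 1 · 0 · 3 · 2 · 2
2 · 0 · 2 · 1 · 1
1 · 1 · 0 · 3 · 0
1 · 0 · 1 · 3 · 2
2 · 2 · 1 · 1 · 3
t=9: 1 · 0 · 3 · 2 · 2
2 · 0 · 2 · 2 · 1
1 · 1 · 0 · 3 · 0
1 · 0 · 1 · 3 · 2
2 · 2 · 1 · 1 · 3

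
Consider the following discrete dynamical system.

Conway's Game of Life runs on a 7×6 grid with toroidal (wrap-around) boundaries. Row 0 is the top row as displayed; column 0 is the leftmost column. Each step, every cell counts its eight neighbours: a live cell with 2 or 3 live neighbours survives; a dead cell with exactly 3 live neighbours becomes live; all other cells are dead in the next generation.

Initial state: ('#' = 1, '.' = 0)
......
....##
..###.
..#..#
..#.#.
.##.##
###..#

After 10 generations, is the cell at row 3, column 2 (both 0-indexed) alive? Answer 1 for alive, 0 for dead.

1

0) ......
....##
..###.
..#..#
..#.#.
.##.##
###..#
1) .#..#.
....##
..#...
.##..#
#.#.#.
....#.
..####
2) #.#...
...###
######
#.#..#
#.#.#.
.##...
..#..#
3) ###...
......
......
......
#.#...
#.#..#
#.##..
4) #.##..
.#....
......
......
#....#
#.#..#
...#..
5) .###..
.##...
......
......
##...#
##..##
#..###
6) .....#
.#.#..
......
#.....
.#..#.
..##..
......
7) ......
......
......
......
.###..
..##..
......
8) ......
......
......
..#...
.#.#..
.#.#..
......
9) ......
......
......
..#...
.#.#..
......
......
10) ......
......
......
..#...
..#...
......
......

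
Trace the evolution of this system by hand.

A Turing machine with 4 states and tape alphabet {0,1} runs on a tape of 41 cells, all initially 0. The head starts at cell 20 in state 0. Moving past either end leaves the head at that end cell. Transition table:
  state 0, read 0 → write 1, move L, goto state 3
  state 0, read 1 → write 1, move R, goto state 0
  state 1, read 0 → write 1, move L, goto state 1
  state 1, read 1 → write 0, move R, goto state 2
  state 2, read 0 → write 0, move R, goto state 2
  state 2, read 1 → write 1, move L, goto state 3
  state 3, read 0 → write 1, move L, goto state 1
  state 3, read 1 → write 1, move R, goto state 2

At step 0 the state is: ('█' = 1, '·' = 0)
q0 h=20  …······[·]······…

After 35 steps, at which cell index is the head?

t=0: q0 h=20  …······[·]······…
t=1: q3 h=19  …······[·]█·····…
t=2: q1 h=18  …······[·]██····…
t=3: q1 h=17  …······[·]███···…
t=4: q1 h=16  …······[·]████··…
t=5: q1 h=15  …······[·]█████·…
t=6: q1 h=14  …······[·]██████…
t=7: q1 h=13  …······[·]██████…
t=8: q1 h=12  …······[·]██████…
t=9: q1 h=11  …······[·]██████…
t=10: q1 h=10  …······[·]██████…
t=11: q1 h= 9  …······[·]██████…
t=12: q1 h= 8  …······[·]██████…
t=13: q1 h= 7  …······[·]██████…
t=14: q1 h= 6  |······[·]██████…
t=15: q1 h= 5  |·····[·]██████…
t=16: q1 h= 4  |····[·]██████…
t=17: q1 h= 3  |···[·]██████…
t=18: q1 h= 2  |··[·]██████…
t=19: q1 h= 1  |·[·]██████…
t=20: q1 h= 0  |[·]██████…
t=21: q1 h= 0  |[█]██████…
t=22: q2 h= 1  |·[█]██████…
t=23: q3 h= 0  |[·]██████…
t=24: q1 h= 0  |[█]██████…
t=25: q2 h= 1  |·[█]██████…
t=26: q3 h= 0  |[·]██████…
t=27: q1 h= 0  |[█]██████…
t=28: q2 h= 1  |·[█]██████…
t=29: q3 h= 0  |[·]██████…
t=30: q1 h= 0  |[█]██████…
t=31: q2 h= 1  |·[█]██████…
t=32: q3 h= 0  |[·]██████…
t=33: q1 h= 0  |[█]██████…
t=34: q2 h= 1  |·[█]██████…
t=35: q3 h= 0  |[·]██████…

0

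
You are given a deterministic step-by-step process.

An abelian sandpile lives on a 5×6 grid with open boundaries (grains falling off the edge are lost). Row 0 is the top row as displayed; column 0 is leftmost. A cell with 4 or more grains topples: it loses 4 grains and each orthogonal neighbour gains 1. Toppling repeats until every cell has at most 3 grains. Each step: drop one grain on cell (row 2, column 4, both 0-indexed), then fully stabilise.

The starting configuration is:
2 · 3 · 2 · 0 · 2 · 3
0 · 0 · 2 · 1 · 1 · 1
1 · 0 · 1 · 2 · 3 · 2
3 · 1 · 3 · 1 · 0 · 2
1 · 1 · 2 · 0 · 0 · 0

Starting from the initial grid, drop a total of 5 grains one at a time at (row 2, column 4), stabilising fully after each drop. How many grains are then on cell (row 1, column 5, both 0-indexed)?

2

k=0  2 · 3 · 2 · 0 · 2 · 3
0 · 0 · 2 · 1 · 1 · 1
1 · 0 · 1 · 2 · 3 · 2
3 · 1 · 3 · 1 · 0 · 2
1 · 1 · 2 · 0 · 0 · 0
k=1  2 · 3 · 2 · 0 · 2 · 3
0 · 0 · 2 · 1 · 2 · 1
1 · 0 · 1 · 3 · 0 · 3
3 · 1 · 3 · 1 · 1 · 2
1 · 1 · 2 · 0 · 0 · 0
k=2  2 · 3 · 2 · 0 · 2 · 3
0 · 0 · 2 · 1 · 2 · 1
1 · 0 · 1 · 3 · 1 · 3
3 · 1 · 3 · 1 · 1 · 2
1 · 1 · 2 · 0 · 0 · 0
k=3  2 · 3 · 2 · 0 · 2 · 3
0 · 0 · 2 · 1 · 2 · 1
1 · 0 · 1 · 3 · 2 · 3
3 · 1 · 3 · 1 · 1 · 2
1 · 1 · 2 · 0 · 0 · 0
k=4  2 · 3 · 2 · 0 · 2 · 3
0 · 0 · 2 · 1 · 2 · 1
1 · 0 · 1 · 3 · 3 · 3
3 · 1 · 3 · 1 · 1 · 2
1 · 1 · 2 · 0 · 0 · 0
k=5  2 · 3 · 2 · 0 · 2 · 3
0 · 0 · 2 · 2 · 3 · 2
1 · 0 · 2 · 0 · 2 · 0
3 · 1 · 3 · 2 · 2 · 3
1 · 1 · 2 · 0 · 0 · 0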